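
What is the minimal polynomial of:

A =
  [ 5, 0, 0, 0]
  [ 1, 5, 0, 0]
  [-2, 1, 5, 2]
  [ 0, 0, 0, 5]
x^3 - 15*x^2 + 75*x - 125

The characteristic polynomial is χ_A(x) = (x - 5)^4, so the eigenvalues are known. The minimal polynomial is
  m_A(x) = Π_λ (x − λ)^{k_λ}
where k_λ is the size of the *largest* Jordan block for λ (equivalently, the smallest k with (A − λI)^k v = 0 for every generalised eigenvector v of λ).

  λ = 5: largest Jordan block has size 3, contributing (x − 5)^3

So m_A(x) = (x - 5)^3 = x^3 - 15*x^2 + 75*x - 125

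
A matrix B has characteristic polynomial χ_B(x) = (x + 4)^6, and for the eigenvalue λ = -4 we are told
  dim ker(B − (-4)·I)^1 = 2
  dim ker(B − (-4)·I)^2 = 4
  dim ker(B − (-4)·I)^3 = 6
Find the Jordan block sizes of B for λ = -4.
Block sizes for λ = -4: [3, 3]

From the dimensions of kernels of powers, the number of Jordan blocks of size at least j is d_j − d_{j−1} where d_j = dim ker(N^j) (with d_0 = 0). Computing the differences gives [2, 2, 2].
The number of blocks of size exactly k is (#blocks of size ≥ k) − (#blocks of size ≥ k + 1), so the partition is: 2 block(s) of size 3.
In nonincreasing order the block sizes are [3, 3].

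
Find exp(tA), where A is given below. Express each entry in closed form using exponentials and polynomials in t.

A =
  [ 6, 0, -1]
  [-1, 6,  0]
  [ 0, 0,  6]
e^{tA} =
  [exp(6*t), 0, -t*exp(6*t)]
  [-t*exp(6*t), exp(6*t), t^2*exp(6*t)/2]
  [0, 0, exp(6*t)]

Strategy: write A = P · J · P⁻¹ where J is a Jordan canonical form, so e^{tA} = P · e^{tJ} · P⁻¹, and e^{tJ} can be computed block-by-block.

A has Jordan form
J =
  [6, 1, 0]
  [0, 6, 1]
  [0, 0, 6]
(up to reordering of blocks).

Per-block formulas:
  For a 3×3 Jordan block J_3(6): exp(t · J_3(6)) = e^(6t)·(I + t·N + (t^2/2)·N^2), where N is the 3×3 nilpotent shift.

After assembling e^{tJ} and conjugating by P, we get:

e^{tA} =
  [exp(6*t), 0, -t*exp(6*t)]
  [-t*exp(6*t), exp(6*t), t^2*exp(6*t)/2]
  [0, 0, exp(6*t)]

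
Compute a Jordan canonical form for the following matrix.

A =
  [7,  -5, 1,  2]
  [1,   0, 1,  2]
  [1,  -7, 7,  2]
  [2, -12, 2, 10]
J_3(6) ⊕ J_1(6)

The characteristic polynomial is
  det(x·I − A) = x^4 - 24*x^3 + 216*x^2 - 864*x + 1296 = (x - 6)^4

Eigenvalues and multiplicities (the geometric multiplicity of λ is n − rank(A − λI), which equals the number of Jordan blocks for λ):
  λ = 6: algebraic multiplicity = 4, geometric multiplicity = 2

Determining the block sizes for each eigenvalue:
  λ = 6: with am = 4 and gm = 2, the partition is not yet determined (e.g. several partitions of 4 into 2 parts exist). Let N = A − (6)·I. Computing rank(N^1) = 2, rank(N^2) = 1, rank(N^3) = 0; the number of blocks of size ≥ j is rank(N^{j−1}) − rank(N^j), giving [2, 1, 1]. So we have 1 block(s) of size 3, 1 block(s) of size 1 → block sizes [3, 1]

Assembling the blocks gives a Jordan form
J =
  [6, 1, 0, 0]
  [0, 6, 1, 0]
  [0, 0, 6, 0]
  [0, 0, 0, 6]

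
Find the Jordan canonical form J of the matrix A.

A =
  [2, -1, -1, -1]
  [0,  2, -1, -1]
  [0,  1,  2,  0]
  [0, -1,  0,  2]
J_3(2) ⊕ J_1(2)

The characteristic polynomial is
  det(x·I − A) = x^4 - 8*x^3 + 24*x^2 - 32*x + 16 = (x - 2)^4

Eigenvalues and multiplicities (the geometric multiplicity of λ is n − rank(A − λI), which equals the number of Jordan blocks for λ):
  λ = 2: algebraic multiplicity = 4, geometric multiplicity = 2

Determining the block sizes for each eigenvalue:
  λ = 2: with am = 4 and gm = 2, the partition is not yet determined (e.g. several partitions of 4 into 2 parts exist). Let N = A − (2)·I. Computing rank(N^1) = 2, rank(N^2) = 1, rank(N^3) = 0; the number of blocks of size ≥ j is rank(N^{j−1}) − rank(N^j), giving [2, 1, 1]. So we have 1 block(s) of size 3, 1 block(s) of size 1 → block sizes [3, 1]

Assembling the blocks gives a Jordan form
J =
  [2, 1, 0, 0]
  [0, 2, 1, 0]
  [0, 0, 2, 0]
  [0, 0, 0, 2]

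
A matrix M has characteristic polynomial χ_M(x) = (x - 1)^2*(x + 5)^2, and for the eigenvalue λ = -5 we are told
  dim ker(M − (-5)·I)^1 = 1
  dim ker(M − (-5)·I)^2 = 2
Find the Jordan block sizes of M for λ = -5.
Block sizes for λ = -5: [2]

From the dimensions of kernels of powers, the number of Jordan blocks of size at least j is d_j − d_{j−1} where d_j = dim ker(N^j) (with d_0 = 0). Computing the differences gives [1, 1].
The number of blocks of size exactly k is (#blocks of size ≥ k) − (#blocks of size ≥ k + 1), so the partition is: 1 block(s) of size 2.
In nonincreasing order the block sizes are [2].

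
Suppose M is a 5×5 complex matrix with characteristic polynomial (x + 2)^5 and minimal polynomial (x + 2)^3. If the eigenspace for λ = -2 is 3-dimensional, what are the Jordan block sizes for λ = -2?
Block sizes for λ = -2: [3, 1, 1]

Step 1 — from the characteristic polynomial, algebraic multiplicity of λ = -2 is 5. From dim ker(M − (-2)·I) = 3, there are exactly 3 Jordan blocks for λ = -2.
Step 2 — from the minimal polynomial, the factor (x + 2)^3 tells us the largest block for λ = -2 has size 3.
Step 3 — with total size 5, 3 blocks, and largest block 3, the block sizes (in nonincreasing order) are [3, 1, 1].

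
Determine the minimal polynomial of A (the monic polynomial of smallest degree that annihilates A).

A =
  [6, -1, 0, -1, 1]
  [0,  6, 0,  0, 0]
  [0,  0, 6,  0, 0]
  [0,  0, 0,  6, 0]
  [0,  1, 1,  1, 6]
x^3 - 18*x^2 + 108*x - 216

The characteristic polynomial is χ_A(x) = (x - 6)^5, so the eigenvalues are known. The minimal polynomial is
  m_A(x) = Π_λ (x − λ)^{k_λ}
where k_λ is the size of the *largest* Jordan block for λ (equivalently, the smallest k with (A − λI)^k v = 0 for every generalised eigenvector v of λ).

  λ = 6: largest Jordan block has size 3, contributing (x − 6)^3

So m_A(x) = (x - 6)^3 = x^3 - 18*x^2 + 108*x - 216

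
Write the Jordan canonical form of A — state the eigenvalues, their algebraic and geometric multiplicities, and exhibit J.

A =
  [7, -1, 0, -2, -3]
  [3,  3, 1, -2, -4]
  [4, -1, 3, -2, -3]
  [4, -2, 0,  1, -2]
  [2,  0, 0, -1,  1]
J_3(3) ⊕ J_2(3)

The characteristic polynomial is
  det(x·I − A) = x^5 - 15*x^4 + 90*x^3 - 270*x^2 + 405*x - 243 = (x - 3)^5

Eigenvalues and multiplicities (the geometric multiplicity of λ is n − rank(A − λI), which equals the number of Jordan blocks for λ):
  λ = 3: algebraic multiplicity = 5, geometric multiplicity = 2

Determining the block sizes for each eigenvalue:
  λ = 3: with am = 5 and gm = 2, the partition is not yet determined (e.g. several partitions of 5 into 2 parts exist). Let N = A − (3)·I. Computing rank(N^1) = 3, rank(N^2) = 1, rank(N^3) = 0; the number of blocks of size ≥ j is rank(N^{j−1}) − rank(N^j), giving [2, 2, 1]. So we have 1 block(s) of size 3, 1 block(s) of size 2 → block sizes [3, 2]

Assembling the blocks gives a Jordan form
J =
  [3, 1, 0, 0, 0]
  [0, 3, 1, 0, 0]
  [0, 0, 3, 0, 0]
  [0, 0, 0, 3, 1]
  [0, 0, 0, 0, 3]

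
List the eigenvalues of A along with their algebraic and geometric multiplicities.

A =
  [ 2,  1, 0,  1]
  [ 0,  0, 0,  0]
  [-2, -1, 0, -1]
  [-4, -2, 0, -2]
λ = 0: alg = 4, geom = 3

Step 1 — factor the characteristic polynomial to read off the algebraic multiplicities:
  χ_A(x) = x^4

Step 2 — compute geometric multiplicities via the rank-nullity identity g(λ) = n − rank(A − λI):
  rank(A − (0)·I) = 1, so dim ker(A − (0)·I) = n − 1 = 3

Summary:
  λ = 0: algebraic multiplicity = 4, geometric multiplicity = 3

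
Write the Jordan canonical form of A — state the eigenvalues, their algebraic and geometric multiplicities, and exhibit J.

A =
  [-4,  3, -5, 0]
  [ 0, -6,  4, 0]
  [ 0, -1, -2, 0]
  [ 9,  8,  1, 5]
J_3(-4) ⊕ J_1(5)

The characteristic polynomial is
  det(x·I − A) = x^4 + 7*x^3 - 12*x^2 - 176*x - 320 = (x - 5)*(x + 4)^3

Eigenvalues and multiplicities (the geometric multiplicity of λ is n − rank(A − λI), which equals the number of Jordan blocks for λ):
  λ = -4: algebraic multiplicity = 3, geometric multiplicity = 1
  λ = 5: algebraic multiplicity = 1, geometric multiplicity = 1

Determining the block sizes for each eigenvalue:
  λ = -4: one block (gm = 1), so the single block has size am = 3 → block sizes [3]
  λ = 5: one block (gm = 1), so the single block has size am = 1 → block sizes [1]

Assembling the blocks gives a Jordan form
J =
  [-4,  1,  0, 0]
  [ 0, -4,  1, 0]
  [ 0,  0, -4, 0]
  [ 0,  0,  0, 5]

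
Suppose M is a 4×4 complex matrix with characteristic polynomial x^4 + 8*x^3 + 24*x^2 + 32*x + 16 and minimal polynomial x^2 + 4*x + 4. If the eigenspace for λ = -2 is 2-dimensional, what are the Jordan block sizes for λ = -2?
Block sizes for λ = -2: [2, 2]

Step 1 — from the characteristic polynomial, algebraic multiplicity of λ = -2 is 4. From dim ker(M − (-2)·I) = 2, there are exactly 2 Jordan blocks for λ = -2.
Step 2 — from the minimal polynomial, the factor (x + 2)^2 tells us the largest block for λ = -2 has size 2.
Step 3 — with total size 4, 2 blocks, and largest block 2, the block sizes (in nonincreasing order) are [2, 2].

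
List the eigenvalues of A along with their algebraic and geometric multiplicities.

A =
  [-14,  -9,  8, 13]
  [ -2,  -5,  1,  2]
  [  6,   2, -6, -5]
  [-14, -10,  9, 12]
λ = -4: alg = 1, geom = 1; λ = -3: alg = 3, geom = 1

Step 1 — factor the characteristic polynomial to read off the algebraic multiplicities:
  χ_A(x) = (x + 3)^3*(x + 4)

Step 2 — compute geometric multiplicities via the rank-nullity identity g(λ) = n − rank(A − λI):
  rank(A − (-4)·I) = 3, so dim ker(A − (-4)·I) = n − 3 = 1
  rank(A − (-3)·I) = 3, so dim ker(A − (-3)·I) = n − 3 = 1

Summary:
  λ = -4: algebraic multiplicity = 1, geometric multiplicity = 1
  λ = -3: algebraic multiplicity = 3, geometric multiplicity = 1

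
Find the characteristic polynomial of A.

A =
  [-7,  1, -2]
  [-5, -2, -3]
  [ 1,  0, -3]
x^3 + 12*x^2 + 48*x + 64

Expanding det(x·I − A) (e.g. by cofactor expansion or by noting that A is similar to its Jordan form J, which has the same characteristic polynomial as A) gives
  χ_A(x) = x^3 + 12*x^2 + 48*x + 64
which factors as (x + 4)^3. The eigenvalues (with algebraic multiplicities) are λ = -4 with multiplicity 3.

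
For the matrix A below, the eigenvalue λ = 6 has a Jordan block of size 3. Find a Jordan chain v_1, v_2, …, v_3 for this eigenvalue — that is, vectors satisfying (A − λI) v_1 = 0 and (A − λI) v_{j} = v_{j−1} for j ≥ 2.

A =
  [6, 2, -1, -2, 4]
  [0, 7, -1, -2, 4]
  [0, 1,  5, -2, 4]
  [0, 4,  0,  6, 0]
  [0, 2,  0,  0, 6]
A Jordan chain for λ = 6 of length 3:
v_1 = (1, 0, 0, 4, 2)ᵀ
v_2 = (2, 1, 1, 4, 2)ᵀ
v_3 = (0, 1, 0, 0, 0)ᵀ

Let N = A − (6)·I. We want v_3 with N^3 v_3 = 0 but N^2 v_3 ≠ 0; then v_{j-1} := N · v_j for j = 3, …, 2.

Pick v_3 = (0, 1, 0, 0, 0)ᵀ.
Then v_2 = N · v_3 = (2, 1, 1, 4, 2)ᵀ.
Then v_1 = N · v_2 = (1, 0, 0, 4, 2)ᵀ.

Sanity check: (A − (6)·I) v_1 = (0, 0, 0, 0, 0)ᵀ = 0. ✓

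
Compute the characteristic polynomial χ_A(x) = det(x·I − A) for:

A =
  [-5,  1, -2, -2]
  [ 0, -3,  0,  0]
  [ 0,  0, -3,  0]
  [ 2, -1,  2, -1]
x^4 + 12*x^3 + 54*x^2 + 108*x + 81

Expanding det(x·I − A) (e.g. by cofactor expansion or by noting that A is similar to its Jordan form J, which has the same characteristic polynomial as A) gives
  χ_A(x) = x^4 + 12*x^3 + 54*x^2 + 108*x + 81
which factors as (x + 3)^4. The eigenvalues (with algebraic multiplicities) are λ = -3 with multiplicity 4.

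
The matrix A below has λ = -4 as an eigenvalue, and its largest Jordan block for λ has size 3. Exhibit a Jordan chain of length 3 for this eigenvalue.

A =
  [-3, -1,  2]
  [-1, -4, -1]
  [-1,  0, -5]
A Jordan chain for λ = -4 of length 3:
v_1 = (-1, 1, 1)ᵀ
v_2 = (-1, 0, 0)ᵀ
v_3 = (0, 1, 0)ᵀ

Let N = A − (-4)·I. We want v_3 with N^3 v_3 = 0 but N^2 v_3 ≠ 0; then v_{j-1} := N · v_j for j = 3, …, 2.

Pick v_3 = (0, 1, 0)ᵀ.
Then v_2 = N · v_3 = (-1, 0, 0)ᵀ.
Then v_1 = N · v_2 = (-1, 1, 1)ᵀ.

Sanity check: (A − (-4)·I) v_1 = (0, 0, 0)ᵀ = 0. ✓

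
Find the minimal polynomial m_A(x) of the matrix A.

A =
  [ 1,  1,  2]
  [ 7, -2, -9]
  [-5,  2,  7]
x^3 - 6*x^2 + 12*x - 8

The characteristic polynomial is χ_A(x) = (x - 2)^3, so the eigenvalues are known. The minimal polynomial is
  m_A(x) = Π_λ (x − λ)^{k_λ}
where k_λ is the size of the *largest* Jordan block for λ (equivalently, the smallest k with (A − λI)^k v = 0 for every generalised eigenvector v of λ).

  λ = 2: largest Jordan block has size 3, contributing (x − 2)^3

So m_A(x) = (x - 2)^3 = x^3 - 6*x^2 + 12*x - 8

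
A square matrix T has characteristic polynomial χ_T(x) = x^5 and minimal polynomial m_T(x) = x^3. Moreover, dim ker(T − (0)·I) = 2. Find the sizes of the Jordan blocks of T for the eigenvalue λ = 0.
Block sizes for λ = 0: [3, 2]

Step 1 — from the characteristic polynomial, algebraic multiplicity of λ = 0 is 5. From dim ker(T − (0)·I) = 2, there are exactly 2 Jordan blocks for λ = 0.
Step 2 — from the minimal polynomial, the factor (x − 0)^3 tells us the largest block for λ = 0 has size 3.
Step 3 — with total size 5, 2 blocks, and largest block 3, the block sizes (in nonincreasing order) are [3, 2].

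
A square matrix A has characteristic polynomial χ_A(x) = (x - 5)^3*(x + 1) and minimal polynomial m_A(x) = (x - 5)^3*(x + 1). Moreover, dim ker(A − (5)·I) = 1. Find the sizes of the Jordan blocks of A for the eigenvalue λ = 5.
Block sizes for λ = 5: [3]

Step 1 — from the characteristic polynomial, algebraic multiplicity of λ = 5 is 3. From dim ker(A − (5)·I) = 1, there are exactly 1 Jordan blocks for λ = 5.
Step 2 — from the minimal polynomial, the factor (x − 5)^3 tells us the largest block for λ = 5 has size 3.
Step 3 — with total size 3, 1 blocks, and largest block 3, the block sizes (in nonincreasing order) are [3].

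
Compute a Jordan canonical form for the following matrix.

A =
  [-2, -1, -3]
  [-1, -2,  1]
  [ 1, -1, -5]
J_3(-3)

The characteristic polynomial is
  det(x·I − A) = x^3 + 9*x^2 + 27*x + 27 = (x + 3)^3

Eigenvalues and multiplicities (the geometric multiplicity of λ is n − rank(A − λI), which equals the number of Jordan blocks for λ):
  λ = -3: algebraic multiplicity = 3, geometric multiplicity = 1

Determining the block sizes for each eigenvalue:
  λ = -3: one block (gm = 1), so the single block has size am = 3 → block sizes [3]

Assembling the blocks gives a Jordan form
J =
  [-3,  1,  0]
  [ 0, -3,  1]
  [ 0,  0, -3]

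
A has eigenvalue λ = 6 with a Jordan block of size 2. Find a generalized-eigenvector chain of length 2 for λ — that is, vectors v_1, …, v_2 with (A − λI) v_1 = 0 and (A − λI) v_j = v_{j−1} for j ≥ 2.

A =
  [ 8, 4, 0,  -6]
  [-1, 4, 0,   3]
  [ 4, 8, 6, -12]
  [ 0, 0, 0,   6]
A Jordan chain for λ = 6 of length 2:
v_1 = (2, -1, 4, 0)ᵀ
v_2 = (1, 0, 0, 0)ᵀ

Let N = A − (6)·I. We want v_2 with N^2 v_2 = 0 but N^1 v_2 ≠ 0; then v_{j-1} := N · v_j for j = 2, …, 2.

Pick v_2 = (1, 0, 0, 0)ᵀ.
Then v_1 = N · v_2 = (2, -1, 4, 0)ᵀ.

Sanity check: (A − (6)·I) v_1 = (0, 0, 0, 0)ᵀ = 0. ✓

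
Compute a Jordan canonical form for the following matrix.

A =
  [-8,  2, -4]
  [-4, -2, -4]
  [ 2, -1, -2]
J_2(-4) ⊕ J_1(-4)

The characteristic polynomial is
  det(x·I − A) = x^3 + 12*x^2 + 48*x + 64 = (x + 4)^3

Eigenvalues and multiplicities (the geometric multiplicity of λ is n − rank(A − λI), which equals the number of Jordan blocks for λ):
  λ = -4: algebraic multiplicity = 3, geometric multiplicity = 2

Determining the block sizes for each eigenvalue:
  λ = -4: 2 blocks summing to 3 forces exactly one block of size 2 and the rest size 1 → block sizes [2, 1]

Assembling the blocks gives a Jordan form
J =
  [-4,  1,  0]
  [ 0, -4,  0]
  [ 0,  0, -4]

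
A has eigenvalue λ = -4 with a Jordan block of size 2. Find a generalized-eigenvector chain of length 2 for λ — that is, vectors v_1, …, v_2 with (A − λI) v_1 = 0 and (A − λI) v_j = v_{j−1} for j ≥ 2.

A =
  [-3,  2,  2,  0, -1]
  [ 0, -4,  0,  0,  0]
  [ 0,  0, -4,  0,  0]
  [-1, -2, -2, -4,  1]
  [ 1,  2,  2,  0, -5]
A Jordan chain for λ = -4 of length 2:
v_1 = (1, 0, 0, -1, 1)ᵀ
v_2 = (1, 0, 0, 0, 0)ᵀ

Let N = A − (-4)·I. We want v_2 with N^2 v_2 = 0 but N^1 v_2 ≠ 0; then v_{j-1} := N · v_j for j = 2, …, 2.

Pick v_2 = (1, 0, 0, 0, 0)ᵀ.
Then v_1 = N · v_2 = (1, 0, 0, -1, 1)ᵀ.

Sanity check: (A − (-4)·I) v_1 = (0, 0, 0, 0, 0)ᵀ = 0. ✓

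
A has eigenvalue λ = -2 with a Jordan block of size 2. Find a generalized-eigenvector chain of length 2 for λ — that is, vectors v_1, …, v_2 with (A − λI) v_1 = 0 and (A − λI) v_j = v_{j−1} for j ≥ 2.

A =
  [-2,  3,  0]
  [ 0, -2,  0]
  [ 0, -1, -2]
A Jordan chain for λ = -2 of length 2:
v_1 = (3, 0, -1)ᵀ
v_2 = (0, 1, 0)ᵀ

Let N = A − (-2)·I. We want v_2 with N^2 v_2 = 0 but N^1 v_2 ≠ 0; then v_{j-1} := N · v_j for j = 2, …, 2.

Pick v_2 = (0, 1, 0)ᵀ.
Then v_1 = N · v_2 = (3, 0, -1)ᵀ.

Sanity check: (A − (-2)·I) v_1 = (0, 0, 0)ᵀ = 0. ✓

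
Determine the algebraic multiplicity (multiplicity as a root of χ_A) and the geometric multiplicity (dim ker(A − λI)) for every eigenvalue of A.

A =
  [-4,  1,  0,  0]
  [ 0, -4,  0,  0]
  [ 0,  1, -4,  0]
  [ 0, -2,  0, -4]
λ = -4: alg = 4, geom = 3

Step 1 — factor the characteristic polynomial to read off the algebraic multiplicities:
  χ_A(x) = (x + 4)^4

Step 2 — compute geometric multiplicities via the rank-nullity identity g(λ) = n − rank(A − λI):
  rank(A − (-4)·I) = 1, so dim ker(A − (-4)·I) = n − 1 = 3

Summary:
  λ = -4: algebraic multiplicity = 4, geometric multiplicity = 3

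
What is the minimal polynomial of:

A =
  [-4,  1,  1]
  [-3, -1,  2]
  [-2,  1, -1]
x^3 + 6*x^2 + 12*x + 8

The characteristic polynomial is χ_A(x) = (x + 2)^3, so the eigenvalues are known. The minimal polynomial is
  m_A(x) = Π_λ (x − λ)^{k_λ}
where k_λ is the size of the *largest* Jordan block for λ (equivalently, the smallest k with (A − λI)^k v = 0 for every generalised eigenvector v of λ).

  λ = -2: largest Jordan block has size 3, contributing (x + 2)^3

So m_A(x) = (x + 2)^3 = x^3 + 6*x^2 + 12*x + 8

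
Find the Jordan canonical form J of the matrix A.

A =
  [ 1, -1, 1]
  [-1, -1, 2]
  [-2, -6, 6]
J_3(2)

The characteristic polynomial is
  det(x·I − A) = x^3 - 6*x^2 + 12*x - 8 = (x - 2)^3

Eigenvalues and multiplicities (the geometric multiplicity of λ is n − rank(A − λI), which equals the number of Jordan blocks for λ):
  λ = 2: algebraic multiplicity = 3, geometric multiplicity = 1

Determining the block sizes for each eigenvalue:
  λ = 2: one block (gm = 1), so the single block has size am = 3 → block sizes [3]

Assembling the blocks gives a Jordan form
J =
  [2, 1, 0]
  [0, 2, 1]
  [0, 0, 2]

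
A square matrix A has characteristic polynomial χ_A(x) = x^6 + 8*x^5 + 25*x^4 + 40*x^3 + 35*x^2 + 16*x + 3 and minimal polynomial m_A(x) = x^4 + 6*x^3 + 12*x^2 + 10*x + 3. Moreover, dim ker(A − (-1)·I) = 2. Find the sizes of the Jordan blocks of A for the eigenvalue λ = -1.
Block sizes for λ = -1: [3, 2]

Step 1 — from the characteristic polynomial, algebraic multiplicity of λ = -1 is 5. From dim ker(A − (-1)·I) = 2, there are exactly 2 Jordan blocks for λ = -1.
Step 2 — from the minimal polynomial, the factor (x + 1)^3 tells us the largest block for λ = -1 has size 3.
Step 3 — with total size 5, 2 blocks, and largest block 3, the block sizes (in nonincreasing order) are [3, 2].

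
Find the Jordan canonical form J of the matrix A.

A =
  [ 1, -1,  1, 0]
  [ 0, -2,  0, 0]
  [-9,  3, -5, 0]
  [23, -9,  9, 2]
J_2(-2) ⊕ J_1(-2) ⊕ J_1(2)

The characteristic polynomial is
  det(x·I − A) = x^4 + 4*x^3 - 16*x - 16 = (x - 2)*(x + 2)^3

Eigenvalues and multiplicities (the geometric multiplicity of λ is n − rank(A − λI), which equals the number of Jordan blocks for λ):
  λ = -2: algebraic multiplicity = 3, geometric multiplicity = 2
  λ = 2: algebraic multiplicity = 1, geometric multiplicity = 1

Determining the block sizes for each eigenvalue:
  λ = -2: 2 blocks summing to 3 forces exactly one block of size 2 and the rest size 1 → block sizes [2, 1]
  λ = 2: one block (gm = 1), so the single block has size am = 1 → block sizes [1]

Assembling the blocks gives a Jordan form
J =
  [-2,  1,  0, 0]
  [ 0, -2,  0, 0]
  [ 0,  0, -2, 0]
  [ 0,  0,  0, 2]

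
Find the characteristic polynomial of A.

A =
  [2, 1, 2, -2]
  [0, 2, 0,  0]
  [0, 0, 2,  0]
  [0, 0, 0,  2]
x^4 - 8*x^3 + 24*x^2 - 32*x + 16

Expanding det(x·I − A) (e.g. by cofactor expansion or by noting that A is similar to its Jordan form J, which has the same characteristic polynomial as A) gives
  χ_A(x) = x^4 - 8*x^3 + 24*x^2 - 32*x + 16
which factors as (x - 2)^4. The eigenvalues (with algebraic multiplicities) are λ = 2 with multiplicity 4.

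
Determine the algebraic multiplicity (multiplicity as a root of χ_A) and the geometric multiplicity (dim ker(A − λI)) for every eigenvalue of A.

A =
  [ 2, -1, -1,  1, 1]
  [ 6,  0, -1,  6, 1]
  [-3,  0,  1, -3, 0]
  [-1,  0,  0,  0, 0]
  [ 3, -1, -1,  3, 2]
λ = 1: alg = 5, geom = 3

Step 1 — factor the characteristic polynomial to read off the algebraic multiplicities:
  χ_A(x) = (x - 1)^5

Step 2 — compute geometric multiplicities via the rank-nullity identity g(λ) = n − rank(A − λI):
  rank(A − (1)·I) = 2, so dim ker(A − (1)·I) = n − 2 = 3

Summary:
  λ = 1: algebraic multiplicity = 5, geometric multiplicity = 3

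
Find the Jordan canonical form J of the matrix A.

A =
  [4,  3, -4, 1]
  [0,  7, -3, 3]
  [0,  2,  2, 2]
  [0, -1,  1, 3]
J_2(4) ⊕ J_2(4)

The characteristic polynomial is
  det(x·I − A) = x^4 - 16*x^3 + 96*x^2 - 256*x + 256 = (x - 4)^4

Eigenvalues and multiplicities (the geometric multiplicity of λ is n − rank(A − λI), which equals the number of Jordan blocks for λ):
  λ = 4: algebraic multiplicity = 4, geometric multiplicity = 2

Determining the block sizes for each eigenvalue:
  λ = 4: with am = 4 and gm = 2, the partition is not yet determined (e.g. several partitions of 4 into 2 parts exist). Let N = A − (4)·I. Computing rank(N^1) = 2, rank(N^2) = 0; the number of blocks of size ≥ j is rank(N^{j−1}) − rank(N^j), giving [2, 2]. So we have 2 block(s) of size 2 → block sizes [2, 2]

Assembling the blocks gives a Jordan form
J =
  [4, 1, 0, 0]
  [0, 4, 0, 0]
  [0, 0, 4, 1]
  [0, 0, 0, 4]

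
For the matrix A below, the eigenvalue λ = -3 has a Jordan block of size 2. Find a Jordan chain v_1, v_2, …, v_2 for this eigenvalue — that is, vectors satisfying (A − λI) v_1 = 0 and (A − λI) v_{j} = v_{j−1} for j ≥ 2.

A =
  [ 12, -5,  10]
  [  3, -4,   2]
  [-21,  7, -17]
A Jordan chain for λ = -3 of length 2:
v_1 = (15, 3, -21)ᵀ
v_2 = (1, 0, 0)ᵀ

Let N = A − (-3)·I. We want v_2 with N^2 v_2 = 0 but N^1 v_2 ≠ 0; then v_{j-1} := N · v_j for j = 2, …, 2.

Pick v_2 = (1, 0, 0)ᵀ.
Then v_1 = N · v_2 = (15, 3, -21)ᵀ.

Sanity check: (A − (-3)·I) v_1 = (0, 0, 0)ᵀ = 0. ✓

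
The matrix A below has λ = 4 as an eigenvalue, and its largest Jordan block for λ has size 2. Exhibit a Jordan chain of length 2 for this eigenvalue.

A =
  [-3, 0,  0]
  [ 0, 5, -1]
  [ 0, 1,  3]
A Jordan chain for λ = 4 of length 2:
v_1 = (0, 1, 1)ᵀ
v_2 = (0, 1, 0)ᵀ

Let N = A − (4)·I. We want v_2 with N^2 v_2 = 0 but N^1 v_2 ≠ 0; then v_{j-1} := N · v_j for j = 2, …, 2.

Pick v_2 = (0, 1, 0)ᵀ.
Then v_1 = N · v_2 = (0, 1, 1)ᵀ.

Sanity check: (A − (4)·I) v_1 = (0, 0, 0)ᵀ = 0. ✓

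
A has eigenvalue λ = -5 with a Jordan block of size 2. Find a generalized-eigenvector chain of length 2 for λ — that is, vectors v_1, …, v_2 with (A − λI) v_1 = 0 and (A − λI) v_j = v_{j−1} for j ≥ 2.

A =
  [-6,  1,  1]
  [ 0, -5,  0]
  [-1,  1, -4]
A Jordan chain for λ = -5 of length 2:
v_1 = (-1, 0, -1)ᵀ
v_2 = (1, 0, 0)ᵀ

Let N = A − (-5)·I. We want v_2 with N^2 v_2 = 0 but N^1 v_2 ≠ 0; then v_{j-1} := N · v_j for j = 2, …, 2.

Pick v_2 = (1, 0, 0)ᵀ.
Then v_1 = N · v_2 = (-1, 0, -1)ᵀ.

Sanity check: (A − (-5)·I) v_1 = (0, 0, 0)ᵀ = 0. ✓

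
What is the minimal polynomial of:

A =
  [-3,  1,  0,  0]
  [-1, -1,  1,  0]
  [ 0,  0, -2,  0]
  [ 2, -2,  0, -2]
x^3 + 6*x^2 + 12*x + 8

The characteristic polynomial is χ_A(x) = (x + 2)^4, so the eigenvalues are known. The minimal polynomial is
  m_A(x) = Π_λ (x − λ)^{k_λ}
where k_λ is the size of the *largest* Jordan block for λ (equivalently, the smallest k with (A − λI)^k v = 0 for every generalised eigenvector v of λ).

  λ = -2: largest Jordan block has size 3, contributing (x + 2)^3

So m_A(x) = (x + 2)^3 = x^3 + 6*x^2 + 12*x + 8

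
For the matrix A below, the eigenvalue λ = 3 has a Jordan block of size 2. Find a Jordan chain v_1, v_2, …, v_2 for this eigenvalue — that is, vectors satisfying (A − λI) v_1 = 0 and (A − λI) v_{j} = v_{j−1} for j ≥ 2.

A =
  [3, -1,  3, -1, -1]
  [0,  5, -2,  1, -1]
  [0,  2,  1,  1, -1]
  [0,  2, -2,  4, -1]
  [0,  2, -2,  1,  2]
A Jordan chain for λ = 3 of length 2:
v_1 = (-1, 2, 2, 2, 2)ᵀ
v_2 = (0, 1, 0, 0, 0)ᵀ

Let N = A − (3)·I. We want v_2 with N^2 v_2 = 0 but N^1 v_2 ≠ 0; then v_{j-1} := N · v_j for j = 2, …, 2.

Pick v_2 = (0, 1, 0, 0, 0)ᵀ.
Then v_1 = N · v_2 = (-1, 2, 2, 2, 2)ᵀ.

Sanity check: (A − (3)·I) v_1 = (0, 0, 0, 0, 0)ᵀ = 0. ✓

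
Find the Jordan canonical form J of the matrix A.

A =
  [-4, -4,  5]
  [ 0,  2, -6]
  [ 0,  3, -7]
J_2(-4) ⊕ J_1(-1)

The characteristic polynomial is
  det(x·I − A) = x^3 + 9*x^2 + 24*x + 16 = (x + 1)*(x + 4)^2

Eigenvalues and multiplicities (the geometric multiplicity of λ is n − rank(A − λI), which equals the number of Jordan blocks for λ):
  λ = -4: algebraic multiplicity = 2, geometric multiplicity = 1
  λ = -1: algebraic multiplicity = 1, geometric multiplicity = 1

Determining the block sizes for each eigenvalue:
  λ = -4: one block (gm = 1), so the single block has size am = 2 → block sizes [2]
  λ = -1: one block (gm = 1), so the single block has size am = 1 → block sizes [1]

Assembling the blocks gives a Jordan form
J =
  [-4,  1,  0]
  [ 0, -4,  0]
  [ 0,  0, -1]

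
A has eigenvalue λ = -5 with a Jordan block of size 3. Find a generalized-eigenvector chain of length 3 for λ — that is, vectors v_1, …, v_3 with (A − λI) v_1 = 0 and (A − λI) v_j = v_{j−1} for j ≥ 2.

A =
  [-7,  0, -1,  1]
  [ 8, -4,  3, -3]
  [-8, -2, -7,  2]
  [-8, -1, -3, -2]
A Jordan chain for λ = -5 of length 3:
v_1 = (4, -8, 0, 8)ᵀ
v_2 = (-2, 8, -8, -8)ᵀ
v_3 = (1, 0, 0, 0)ᵀ

Let N = A − (-5)·I. We want v_3 with N^3 v_3 = 0 but N^2 v_3 ≠ 0; then v_{j-1} := N · v_j for j = 3, …, 2.

Pick v_3 = (1, 0, 0, 0)ᵀ.
Then v_2 = N · v_3 = (-2, 8, -8, -8)ᵀ.
Then v_1 = N · v_2 = (4, -8, 0, 8)ᵀ.

Sanity check: (A − (-5)·I) v_1 = (0, 0, 0, 0)ᵀ = 0. ✓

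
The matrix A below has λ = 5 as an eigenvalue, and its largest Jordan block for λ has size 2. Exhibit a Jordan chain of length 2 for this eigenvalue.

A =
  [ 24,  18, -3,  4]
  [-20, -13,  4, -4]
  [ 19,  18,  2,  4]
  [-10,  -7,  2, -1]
A Jordan chain for λ = 5 of length 2:
v_1 = (10, -8, 10, -4)ᵀ
v_2 = (1, 0, 3, 0)ᵀ

Let N = A − (5)·I. We want v_2 with N^2 v_2 = 0 but N^1 v_2 ≠ 0; then v_{j-1} := N · v_j for j = 2, …, 2.

Pick v_2 = (1, 0, 3, 0)ᵀ.
Then v_1 = N · v_2 = (10, -8, 10, -4)ᵀ.

Sanity check: (A − (5)·I) v_1 = (0, 0, 0, 0)ᵀ = 0. ✓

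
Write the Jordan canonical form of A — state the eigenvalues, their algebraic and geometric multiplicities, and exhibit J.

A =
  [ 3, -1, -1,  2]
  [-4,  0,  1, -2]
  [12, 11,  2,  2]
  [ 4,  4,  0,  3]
J_1(-1) ⊕ J_2(3) ⊕ J_1(3)

The characteristic polynomial is
  det(x·I − A) = x^4 - 8*x^3 + 18*x^2 - 27 = (x - 3)^3*(x + 1)

Eigenvalues and multiplicities (the geometric multiplicity of λ is n − rank(A − λI), which equals the number of Jordan blocks for λ):
  λ = -1: algebraic multiplicity = 1, geometric multiplicity = 1
  λ = 3: algebraic multiplicity = 3, geometric multiplicity = 2

Determining the block sizes for each eigenvalue:
  λ = -1: one block (gm = 1), so the single block has size am = 1 → block sizes [1]
  λ = 3: 2 blocks summing to 3 forces exactly one block of size 2 and the rest size 1 → block sizes [2, 1]

Assembling the blocks gives a Jordan form
J =
  [-1, 0, 0, 0]
  [ 0, 3, 1, 0]
  [ 0, 0, 3, 0]
  [ 0, 0, 0, 3]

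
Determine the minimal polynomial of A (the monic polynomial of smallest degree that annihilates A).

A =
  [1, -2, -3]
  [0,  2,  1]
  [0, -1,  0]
x^3 - 3*x^2 + 3*x - 1

The characteristic polynomial is χ_A(x) = (x - 1)^3, so the eigenvalues are known. The minimal polynomial is
  m_A(x) = Π_λ (x − λ)^{k_λ}
where k_λ is the size of the *largest* Jordan block for λ (equivalently, the smallest k with (A − λI)^k v = 0 for every generalised eigenvector v of λ).

  λ = 1: largest Jordan block has size 3, contributing (x − 1)^3

So m_A(x) = (x - 1)^3 = x^3 - 3*x^2 + 3*x - 1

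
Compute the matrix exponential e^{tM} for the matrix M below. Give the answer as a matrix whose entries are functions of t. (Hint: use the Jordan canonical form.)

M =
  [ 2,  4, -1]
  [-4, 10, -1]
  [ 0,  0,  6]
e^{tM} =
  [-4*t*exp(6*t) + exp(6*t), 4*t*exp(6*t), -t*exp(6*t)]
  [-4*t*exp(6*t), 4*t*exp(6*t) + exp(6*t), -t*exp(6*t)]
  [0, 0, exp(6*t)]

Strategy: write M = P · J · P⁻¹ where J is a Jordan canonical form, so e^{tM} = P · e^{tJ} · P⁻¹, and e^{tJ} can be computed block-by-block.

M has Jordan form
J =
  [6, 1, 0]
  [0, 6, 0]
  [0, 0, 6]
(up to reordering of blocks).

Per-block formulas:
  For a 1×1 block at λ = 6: exp(t · [6]) = [e^(6t)].
  For a 2×2 Jordan block J_2(6): exp(t · J_2(6)) = e^(6t)·(I + t·N), where N is the 2×2 nilpotent shift.

After assembling e^{tJ} and conjugating by P, we get:

e^{tM} =
  [-4*t*exp(6*t) + exp(6*t), 4*t*exp(6*t), -t*exp(6*t)]
  [-4*t*exp(6*t), 4*t*exp(6*t) + exp(6*t), -t*exp(6*t)]
  [0, 0, exp(6*t)]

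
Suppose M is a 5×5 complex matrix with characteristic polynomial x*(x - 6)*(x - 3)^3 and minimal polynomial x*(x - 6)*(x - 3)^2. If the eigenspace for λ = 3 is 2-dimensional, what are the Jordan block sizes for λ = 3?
Block sizes for λ = 3: [2, 1]

Step 1 — from the characteristic polynomial, algebraic multiplicity of λ = 3 is 3. From dim ker(M − (3)·I) = 2, there are exactly 2 Jordan blocks for λ = 3.
Step 2 — from the minimal polynomial, the factor (x − 3)^2 tells us the largest block for λ = 3 has size 2.
Step 3 — with total size 3, 2 blocks, and largest block 2, the block sizes (in nonincreasing order) are [2, 1].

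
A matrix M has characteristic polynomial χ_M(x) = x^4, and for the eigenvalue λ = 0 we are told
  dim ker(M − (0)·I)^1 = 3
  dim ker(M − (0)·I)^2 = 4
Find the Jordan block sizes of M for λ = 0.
Block sizes for λ = 0: [2, 1, 1]

From the dimensions of kernels of powers, the number of Jordan blocks of size at least j is d_j − d_{j−1} where d_j = dim ker(N^j) (with d_0 = 0). Computing the differences gives [3, 1].
The number of blocks of size exactly k is (#blocks of size ≥ k) − (#blocks of size ≥ k + 1), so the partition is: 2 block(s) of size 1, 1 block(s) of size 2.
In nonincreasing order the block sizes are [2, 1, 1].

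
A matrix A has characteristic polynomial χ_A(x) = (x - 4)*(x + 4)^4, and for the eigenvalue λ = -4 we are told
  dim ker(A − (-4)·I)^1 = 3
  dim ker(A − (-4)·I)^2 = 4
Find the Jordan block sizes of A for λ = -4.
Block sizes for λ = -4: [2, 1, 1]

From the dimensions of kernels of powers, the number of Jordan blocks of size at least j is d_j − d_{j−1} where d_j = dim ker(N^j) (with d_0 = 0). Computing the differences gives [3, 1].
The number of blocks of size exactly k is (#blocks of size ≥ k) − (#blocks of size ≥ k + 1), so the partition is: 2 block(s) of size 1, 1 block(s) of size 2.
In nonincreasing order the block sizes are [2, 1, 1].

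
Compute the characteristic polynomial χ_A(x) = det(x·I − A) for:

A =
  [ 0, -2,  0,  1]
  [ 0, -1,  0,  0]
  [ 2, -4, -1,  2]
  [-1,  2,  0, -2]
x^4 + 4*x^3 + 6*x^2 + 4*x + 1

Expanding det(x·I − A) (e.g. by cofactor expansion or by noting that A is similar to its Jordan form J, which has the same characteristic polynomial as A) gives
  χ_A(x) = x^4 + 4*x^3 + 6*x^2 + 4*x + 1
which factors as (x + 1)^4. The eigenvalues (with algebraic multiplicities) are λ = -1 with multiplicity 4.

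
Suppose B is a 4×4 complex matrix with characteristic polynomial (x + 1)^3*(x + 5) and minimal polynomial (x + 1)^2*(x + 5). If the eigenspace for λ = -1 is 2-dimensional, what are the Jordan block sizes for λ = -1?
Block sizes for λ = -1: [2, 1]

Step 1 — from the characteristic polynomial, algebraic multiplicity of λ = -1 is 3. From dim ker(B − (-1)·I) = 2, there are exactly 2 Jordan blocks for λ = -1.
Step 2 — from the minimal polynomial, the factor (x + 1)^2 tells us the largest block for λ = -1 has size 2.
Step 3 — with total size 3, 2 blocks, and largest block 2, the block sizes (in nonincreasing order) are [2, 1].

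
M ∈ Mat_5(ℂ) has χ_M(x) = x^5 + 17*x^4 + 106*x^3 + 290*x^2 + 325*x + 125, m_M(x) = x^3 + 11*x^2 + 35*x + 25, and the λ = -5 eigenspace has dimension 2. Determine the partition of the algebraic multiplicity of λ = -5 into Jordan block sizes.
Block sizes for λ = -5: [2, 1]

Step 1 — from the characteristic polynomial, algebraic multiplicity of λ = -5 is 3. From dim ker(M − (-5)·I) = 2, there are exactly 2 Jordan blocks for λ = -5.
Step 2 — from the minimal polynomial, the factor (x + 5)^2 tells us the largest block for λ = -5 has size 2.
Step 3 — with total size 3, 2 blocks, and largest block 2, the block sizes (in nonincreasing order) are [2, 1].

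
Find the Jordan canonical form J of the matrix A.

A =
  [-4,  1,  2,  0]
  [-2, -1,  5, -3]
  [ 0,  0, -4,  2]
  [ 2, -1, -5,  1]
J_3(-2) ⊕ J_1(-2)

The characteristic polynomial is
  det(x·I − A) = x^4 + 8*x^3 + 24*x^2 + 32*x + 16 = (x + 2)^4

Eigenvalues and multiplicities (the geometric multiplicity of λ is n − rank(A − λI), which equals the number of Jordan blocks for λ):
  λ = -2: algebraic multiplicity = 4, geometric multiplicity = 2

Determining the block sizes for each eigenvalue:
  λ = -2: with am = 4 and gm = 2, the partition is not yet determined (e.g. several partitions of 4 into 2 parts exist). Let N = A − (-2)·I. Computing rank(N^1) = 2, rank(N^2) = 1, rank(N^3) = 0; the number of blocks of size ≥ j is rank(N^{j−1}) − rank(N^j), giving [2, 1, 1]. So we have 1 block(s) of size 3, 1 block(s) of size 1 → block sizes [3, 1]

Assembling the blocks gives a Jordan form
J =
  [-2,  1,  0,  0]
  [ 0, -2,  1,  0]
  [ 0,  0, -2,  0]
  [ 0,  0,  0, -2]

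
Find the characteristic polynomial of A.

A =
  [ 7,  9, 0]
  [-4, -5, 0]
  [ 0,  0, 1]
x^3 - 3*x^2 + 3*x - 1

Expanding det(x·I − A) (e.g. by cofactor expansion or by noting that A is similar to its Jordan form J, which has the same characteristic polynomial as A) gives
  χ_A(x) = x^3 - 3*x^2 + 3*x - 1
which factors as (x - 1)^3. The eigenvalues (with algebraic multiplicities) are λ = 1 with multiplicity 3.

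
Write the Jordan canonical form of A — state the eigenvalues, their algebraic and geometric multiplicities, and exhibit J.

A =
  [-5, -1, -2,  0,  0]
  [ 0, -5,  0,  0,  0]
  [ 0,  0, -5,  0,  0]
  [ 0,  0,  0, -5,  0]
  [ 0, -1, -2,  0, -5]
J_2(-5) ⊕ J_1(-5) ⊕ J_1(-5) ⊕ J_1(-5)

The characteristic polynomial is
  det(x·I − A) = x^5 + 25*x^4 + 250*x^3 + 1250*x^2 + 3125*x + 3125 = (x + 5)^5

Eigenvalues and multiplicities (the geometric multiplicity of λ is n − rank(A − λI), which equals the number of Jordan blocks for λ):
  λ = -5: algebraic multiplicity = 5, geometric multiplicity = 4

Determining the block sizes for each eigenvalue:
  λ = -5: 4 blocks summing to 5 forces exactly one block of size 2 and the rest size 1 → block sizes [2, 1, 1, 1]

Assembling the blocks gives a Jordan form
J =
  [-5,  1,  0,  0,  0]
  [ 0, -5,  0,  0,  0]
  [ 0,  0, -5,  0,  0]
  [ 0,  0,  0, -5,  0]
  [ 0,  0,  0,  0, -5]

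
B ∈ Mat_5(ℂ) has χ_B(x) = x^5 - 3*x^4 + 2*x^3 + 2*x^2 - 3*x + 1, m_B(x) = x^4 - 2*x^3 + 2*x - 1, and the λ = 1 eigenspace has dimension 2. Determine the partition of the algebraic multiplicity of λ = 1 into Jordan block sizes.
Block sizes for λ = 1: [3, 1]

Step 1 — from the characteristic polynomial, algebraic multiplicity of λ = 1 is 4. From dim ker(B − (1)·I) = 2, there are exactly 2 Jordan blocks for λ = 1.
Step 2 — from the minimal polynomial, the factor (x − 1)^3 tells us the largest block for λ = 1 has size 3.
Step 3 — with total size 4, 2 blocks, and largest block 3, the block sizes (in nonincreasing order) are [3, 1].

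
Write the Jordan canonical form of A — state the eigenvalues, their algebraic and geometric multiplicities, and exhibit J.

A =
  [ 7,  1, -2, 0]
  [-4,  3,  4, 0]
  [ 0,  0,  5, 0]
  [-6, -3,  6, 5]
J_2(5) ⊕ J_1(5) ⊕ J_1(5)

The characteristic polynomial is
  det(x·I − A) = x^4 - 20*x^3 + 150*x^2 - 500*x + 625 = (x - 5)^4

Eigenvalues and multiplicities (the geometric multiplicity of λ is n − rank(A − λI), which equals the number of Jordan blocks for λ):
  λ = 5: algebraic multiplicity = 4, geometric multiplicity = 3

Determining the block sizes for each eigenvalue:
  λ = 5: 3 blocks summing to 4 forces exactly one block of size 2 and the rest size 1 → block sizes [2, 1, 1]

Assembling the blocks gives a Jordan form
J =
  [5, 1, 0, 0]
  [0, 5, 0, 0]
  [0, 0, 5, 0]
  [0, 0, 0, 5]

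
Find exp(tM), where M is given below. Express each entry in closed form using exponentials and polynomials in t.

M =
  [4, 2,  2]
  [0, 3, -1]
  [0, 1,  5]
e^{tM} =
  [exp(4*t), 2*t*exp(4*t), 2*t*exp(4*t)]
  [0, -t*exp(4*t) + exp(4*t), -t*exp(4*t)]
  [0, t*exp(4*t), t*exp(4*t) + exp(4*t)]

Strategy: write M = P · J · P⁻¹ where J is a Jordan canonical form, so e^{tM} = P · e^{tJ} · P⁻¹, and e^{tJ} can be computed block-by-block.

M has Jordan form
J =
  [4, 1, 0]
  [0, 4, 0]
  [0, 0, 4]
(up to reordering of blocks).

Per-block formulas:
  For a 2×2 Jordan block J_2(4): exp(t · J_2(4)) = e^(4t)·(I + t·N), where N is the 2×2 nilpotent shift.
  For a 1×1 block at λ = 4: exp(t · [4]) = [e^(4t)].

After assembling e^{tJ} and conjugating by P, we get:

e^{tM} =
  [exp(4*t), 2*t*exp(4*t), 2*t*exp(4*t)]
  [0, -t*exp(4*t) + exp(4*t), -t*exp(4*t)]
  [0, t*exp(4*t), t*exp(4*t) + exp(4*t)]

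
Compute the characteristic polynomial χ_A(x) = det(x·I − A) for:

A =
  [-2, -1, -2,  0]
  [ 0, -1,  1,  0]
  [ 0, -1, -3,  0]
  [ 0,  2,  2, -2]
x^4 + 8*x^3 + 24*x^2 + 32*x + 16

Expanding det(x·I − A) (e.g. by cofactor expansion or by noting that A is similar to its Jordan form J, which has the same characteristic polynomial as A) gives
  χ_A(x) = x^4 + 8*x^3 + 24*x^2 + 32*x + 16
which factors as (x + 2)^4. The eigenvalues (with algebraic multiplicities) are λ = -2 with multiplicity 4.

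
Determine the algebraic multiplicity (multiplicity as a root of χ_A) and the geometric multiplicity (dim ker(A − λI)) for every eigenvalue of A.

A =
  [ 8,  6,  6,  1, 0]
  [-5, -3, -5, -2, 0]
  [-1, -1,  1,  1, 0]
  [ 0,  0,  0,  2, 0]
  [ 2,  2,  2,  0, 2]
λ = 2: alg = 5, geom = 3

Step 1 — factor the characteristic polynomial to read off the algebraic multiplicities:
  χ_A(x) = (x - 2)^5

Step 2 — compute geometric multiplicities via the rank-nullity identity g(λ) = n − rank(A − λI):
  rank(A − (2)·I) = 2, so dim ker(A − (2)·I) = n − 2 = 3

Summary:
  λ = 2: algebraic multiplicity = 5, geometric multiplicity = 3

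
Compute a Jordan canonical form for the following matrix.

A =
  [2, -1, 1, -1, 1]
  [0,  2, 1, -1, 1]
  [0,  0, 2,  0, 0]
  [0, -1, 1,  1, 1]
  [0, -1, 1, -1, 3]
J_3(2) ⊕ J_1(2) ⊕ J_1(2)

The characteristic polynomial is
  det(x·I − A) = x^5 - 10*x^4 + 40*x^3 - 80*x^2 + 80*x - 32 = (x - 2)^5

Eigenvalues and multiplicities (the geometric multiplicity of λ is n − rank(A − λI), which equals the number of Jordan blocks for λ):
  λ = 2: algebraic multiplicity = 5, geometric multiplicity = 3

Determining the block sizes for each eigenvalue:
  λ = 2: with am = 5 and gm = 3, the partition is not yet determined (e.g. several partitions of 5 into 3 parts exist). Let N = A − (2)·I. Computing rank(N^1) = 2, rank(N^2) = 1, rank(N^3) = 0; the number of blocks of size ≥ j is rank(N^{j−1}) − rank(N^j), giving [3, 1, 1]. So we have 1 block(s) of size 3, 2 block(s) of size 1 → block sizes [3, 1, 1]

Assembling the blocks gives a Jordan form
J =
  [2, 1, 0, 0, 0]
  [0, 2, 1, 0, 0]
  [0, 0, 2, 0, 0]
  [0, 0, 0, 2, 0]
  [0, 0, 0, 0, 2]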